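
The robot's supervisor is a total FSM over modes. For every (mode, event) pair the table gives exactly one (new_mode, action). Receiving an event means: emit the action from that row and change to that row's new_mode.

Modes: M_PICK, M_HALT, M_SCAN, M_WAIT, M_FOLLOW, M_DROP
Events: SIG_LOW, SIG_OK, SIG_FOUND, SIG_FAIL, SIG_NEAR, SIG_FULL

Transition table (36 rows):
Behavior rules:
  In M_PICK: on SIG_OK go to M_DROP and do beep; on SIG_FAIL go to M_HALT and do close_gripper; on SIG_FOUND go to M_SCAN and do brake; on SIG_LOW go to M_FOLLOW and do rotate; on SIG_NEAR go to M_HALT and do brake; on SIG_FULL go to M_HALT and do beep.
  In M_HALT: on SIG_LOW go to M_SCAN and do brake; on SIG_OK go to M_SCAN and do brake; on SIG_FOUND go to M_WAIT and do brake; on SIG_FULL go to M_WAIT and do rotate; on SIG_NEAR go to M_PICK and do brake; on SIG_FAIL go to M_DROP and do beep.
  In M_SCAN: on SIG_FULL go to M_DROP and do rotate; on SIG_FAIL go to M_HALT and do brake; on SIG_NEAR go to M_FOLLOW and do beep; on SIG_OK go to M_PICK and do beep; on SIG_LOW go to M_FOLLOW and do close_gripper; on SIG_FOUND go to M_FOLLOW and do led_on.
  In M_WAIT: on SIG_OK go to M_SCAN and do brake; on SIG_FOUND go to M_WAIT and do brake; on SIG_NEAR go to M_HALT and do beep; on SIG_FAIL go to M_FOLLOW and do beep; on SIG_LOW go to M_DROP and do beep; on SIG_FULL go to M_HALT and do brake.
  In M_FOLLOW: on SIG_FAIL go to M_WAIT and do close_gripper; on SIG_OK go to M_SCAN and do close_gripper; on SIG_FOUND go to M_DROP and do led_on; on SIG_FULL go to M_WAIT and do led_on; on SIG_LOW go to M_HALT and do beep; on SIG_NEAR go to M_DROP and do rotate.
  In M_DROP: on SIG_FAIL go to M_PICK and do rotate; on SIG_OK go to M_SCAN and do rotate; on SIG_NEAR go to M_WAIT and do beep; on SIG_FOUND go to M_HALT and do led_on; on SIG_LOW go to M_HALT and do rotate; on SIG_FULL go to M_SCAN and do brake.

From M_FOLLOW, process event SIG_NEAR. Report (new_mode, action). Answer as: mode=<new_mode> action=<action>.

mode=M_DROP action=rotate

current mode = M_FOLLOW; filter table to that mode:
  (M_FOLLOW, SIG_FAIL) → (M_WAIT, close_gripper)
  (M_FOLLOW, SIG_OK) → (M_SCAN, close_gripper)
  (M_FOLLOW, SIG_FOUND) → (M_DROP, led_on)
  (M_FOLLOW, SIG_FULL) → (M_WAIT, led_on)
  (M_FOLLOW, SIG_LOW) → (M_HALT, beep)
  (M_FOLLOW, SIG_NEAR) → (M_DROP, rotate)  ← event matches
event = SIG_NEAR selects (M_DROP, rotate)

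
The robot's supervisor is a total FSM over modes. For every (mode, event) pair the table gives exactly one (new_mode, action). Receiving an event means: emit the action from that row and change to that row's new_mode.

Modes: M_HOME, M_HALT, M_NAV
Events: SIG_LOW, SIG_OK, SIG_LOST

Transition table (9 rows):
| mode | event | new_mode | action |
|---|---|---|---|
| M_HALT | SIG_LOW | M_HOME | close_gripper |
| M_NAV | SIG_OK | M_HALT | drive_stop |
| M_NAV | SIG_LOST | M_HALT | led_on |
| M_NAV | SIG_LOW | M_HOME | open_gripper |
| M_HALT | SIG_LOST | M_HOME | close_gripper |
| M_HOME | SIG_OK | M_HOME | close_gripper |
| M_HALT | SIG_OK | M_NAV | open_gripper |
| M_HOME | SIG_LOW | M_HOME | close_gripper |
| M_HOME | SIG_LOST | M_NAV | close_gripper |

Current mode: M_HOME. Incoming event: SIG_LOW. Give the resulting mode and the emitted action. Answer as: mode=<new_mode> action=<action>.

current mode = M_HOME; filter table to that mode:
  (M_HOME, SIG_OK) → (M_HOME, close_gripper)
  (M_HOME, SIG_LOW) → (M_HOME, close_gripper)  ← event matches
  (M_HOME, SIG_LOST) → (M_NAV, close_gripper)
event = SIG_LOW selects (M_HOME, close_gripper)

mode=M_HOME action=close_gripper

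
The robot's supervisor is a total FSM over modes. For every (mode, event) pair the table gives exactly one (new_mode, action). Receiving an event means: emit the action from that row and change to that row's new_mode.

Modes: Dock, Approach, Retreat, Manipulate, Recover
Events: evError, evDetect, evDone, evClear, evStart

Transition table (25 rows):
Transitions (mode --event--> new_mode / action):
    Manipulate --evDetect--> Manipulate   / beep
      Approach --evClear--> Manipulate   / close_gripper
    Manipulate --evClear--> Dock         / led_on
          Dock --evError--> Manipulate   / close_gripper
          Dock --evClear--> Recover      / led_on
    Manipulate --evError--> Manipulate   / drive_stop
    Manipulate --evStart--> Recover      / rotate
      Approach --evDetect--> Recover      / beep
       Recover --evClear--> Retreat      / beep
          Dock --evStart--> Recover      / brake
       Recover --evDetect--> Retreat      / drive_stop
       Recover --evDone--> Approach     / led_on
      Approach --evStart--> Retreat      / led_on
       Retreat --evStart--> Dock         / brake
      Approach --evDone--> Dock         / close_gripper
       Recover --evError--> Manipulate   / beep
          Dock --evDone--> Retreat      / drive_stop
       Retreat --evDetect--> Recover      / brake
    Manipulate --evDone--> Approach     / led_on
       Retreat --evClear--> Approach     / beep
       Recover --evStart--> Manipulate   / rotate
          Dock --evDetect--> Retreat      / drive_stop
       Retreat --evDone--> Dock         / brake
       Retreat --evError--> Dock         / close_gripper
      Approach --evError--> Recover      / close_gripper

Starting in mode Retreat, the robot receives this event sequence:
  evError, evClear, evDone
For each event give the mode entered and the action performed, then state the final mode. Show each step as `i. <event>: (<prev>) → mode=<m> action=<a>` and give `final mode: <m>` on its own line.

1. evError: (Retreat) → mode=Dock action=close_gripper
2. evClear: (Dock) → mode=Recover action=led_on
3. evDone: (Recover) → mode=Approach action=led_on

final mode: Approach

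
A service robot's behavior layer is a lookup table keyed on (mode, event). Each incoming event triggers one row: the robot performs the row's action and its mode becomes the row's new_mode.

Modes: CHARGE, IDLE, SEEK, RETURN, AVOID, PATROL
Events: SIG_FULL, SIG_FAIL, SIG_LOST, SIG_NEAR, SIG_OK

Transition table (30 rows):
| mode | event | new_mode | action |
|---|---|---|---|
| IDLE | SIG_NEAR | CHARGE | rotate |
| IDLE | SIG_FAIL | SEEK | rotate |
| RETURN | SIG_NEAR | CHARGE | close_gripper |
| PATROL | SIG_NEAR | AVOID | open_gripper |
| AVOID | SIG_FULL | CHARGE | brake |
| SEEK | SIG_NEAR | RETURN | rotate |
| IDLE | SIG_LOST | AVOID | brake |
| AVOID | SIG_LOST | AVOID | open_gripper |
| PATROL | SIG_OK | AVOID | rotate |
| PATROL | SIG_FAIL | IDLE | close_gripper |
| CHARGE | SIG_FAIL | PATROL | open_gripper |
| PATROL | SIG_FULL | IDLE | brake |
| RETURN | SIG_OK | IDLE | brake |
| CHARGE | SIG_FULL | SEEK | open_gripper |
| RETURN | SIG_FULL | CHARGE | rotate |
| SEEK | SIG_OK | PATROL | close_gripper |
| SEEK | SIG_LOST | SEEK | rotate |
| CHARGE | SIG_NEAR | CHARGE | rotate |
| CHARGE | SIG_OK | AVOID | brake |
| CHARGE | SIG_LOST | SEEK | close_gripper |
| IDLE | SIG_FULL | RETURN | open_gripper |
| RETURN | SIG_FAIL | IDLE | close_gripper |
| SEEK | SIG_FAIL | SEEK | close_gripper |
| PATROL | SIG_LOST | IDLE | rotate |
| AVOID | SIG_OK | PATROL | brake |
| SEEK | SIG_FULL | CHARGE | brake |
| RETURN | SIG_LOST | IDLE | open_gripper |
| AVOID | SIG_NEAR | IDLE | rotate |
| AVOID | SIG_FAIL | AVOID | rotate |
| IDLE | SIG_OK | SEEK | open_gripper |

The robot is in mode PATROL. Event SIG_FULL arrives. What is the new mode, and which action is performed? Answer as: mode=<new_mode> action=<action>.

current mode = PATROL; filter table to that mode:
  (PATROL, SIG_NEAR) → (AVOID, open_gripper)
  (PATROL, SIG_OK) → (AVOID, rotate)
  (PATROL, SIG_FAIL) → (IDLE, close_gripper)
  (PATROL, SIG_FULL) → (IDLE, brake)  ← event matches
  (PATROL, SIG_LOST) → (IDLE, rotate)
event = SIG_FULL selects (IDLE, brake)

mode=IDLE action=brake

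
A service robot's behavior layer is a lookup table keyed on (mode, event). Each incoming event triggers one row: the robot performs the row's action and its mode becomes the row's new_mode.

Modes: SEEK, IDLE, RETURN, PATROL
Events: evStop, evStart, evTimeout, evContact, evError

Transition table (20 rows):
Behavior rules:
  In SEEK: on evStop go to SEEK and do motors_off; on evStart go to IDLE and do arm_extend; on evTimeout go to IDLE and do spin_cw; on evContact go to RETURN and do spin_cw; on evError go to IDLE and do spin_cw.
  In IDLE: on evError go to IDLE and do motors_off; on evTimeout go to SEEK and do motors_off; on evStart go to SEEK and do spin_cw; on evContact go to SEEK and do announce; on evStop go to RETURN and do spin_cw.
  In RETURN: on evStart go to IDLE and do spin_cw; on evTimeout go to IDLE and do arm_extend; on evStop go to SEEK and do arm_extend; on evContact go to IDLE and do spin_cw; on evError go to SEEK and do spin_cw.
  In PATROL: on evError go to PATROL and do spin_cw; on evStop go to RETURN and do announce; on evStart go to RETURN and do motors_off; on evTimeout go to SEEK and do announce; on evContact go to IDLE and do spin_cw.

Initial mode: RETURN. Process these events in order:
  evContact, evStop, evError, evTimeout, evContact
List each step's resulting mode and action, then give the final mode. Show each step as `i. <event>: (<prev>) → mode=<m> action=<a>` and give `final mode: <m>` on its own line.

final mode: SEEK

1. evContact: (RETURN) → mode=IDLE action=spin_cw
2. evStop: (IDLE) → mode=RETURN action=spin_cw
3. evError: (RETURN) → mode=SEEK action=spin_cw
4. evTimeout: (SEEK) → mode=IDLE action=spin_cw
5. evContact: (IDLE) → mode=SEEK action=announce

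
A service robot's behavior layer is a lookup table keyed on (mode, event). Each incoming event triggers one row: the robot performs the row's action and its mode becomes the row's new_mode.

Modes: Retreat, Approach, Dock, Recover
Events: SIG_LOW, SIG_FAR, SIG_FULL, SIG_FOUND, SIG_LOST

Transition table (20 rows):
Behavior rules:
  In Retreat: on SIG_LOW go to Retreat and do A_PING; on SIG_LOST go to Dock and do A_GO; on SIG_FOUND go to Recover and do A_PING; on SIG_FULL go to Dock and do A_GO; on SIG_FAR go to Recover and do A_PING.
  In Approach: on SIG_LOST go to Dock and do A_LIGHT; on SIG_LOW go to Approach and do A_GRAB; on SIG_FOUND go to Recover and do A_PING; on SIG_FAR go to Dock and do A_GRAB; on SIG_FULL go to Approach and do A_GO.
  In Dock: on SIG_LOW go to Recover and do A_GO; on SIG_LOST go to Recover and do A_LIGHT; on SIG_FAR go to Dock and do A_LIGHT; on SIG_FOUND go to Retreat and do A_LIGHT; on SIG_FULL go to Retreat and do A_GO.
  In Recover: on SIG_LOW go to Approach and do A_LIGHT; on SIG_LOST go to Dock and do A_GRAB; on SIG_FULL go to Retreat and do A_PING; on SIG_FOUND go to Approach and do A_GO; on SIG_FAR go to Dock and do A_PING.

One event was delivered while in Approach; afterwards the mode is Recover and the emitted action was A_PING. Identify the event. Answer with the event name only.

SIG_FOUND

try SIG_LOW: (Approach, SIG_LOW) → (Approach, A_GRAB)
try SIG_FAR: (Approach, SIG_FAR) → (Dock, A_GRAB)
try SIG_FULL: (Approach, SIG_FULL) → (Approach, A_GO)
try SIG_FOUND: (Approach, SIG_FOUND) → (Recover, A_PING)  ← matches
try SIG_LOST: (Approach, SIG_LOST) → (Dock, A_LIGHT)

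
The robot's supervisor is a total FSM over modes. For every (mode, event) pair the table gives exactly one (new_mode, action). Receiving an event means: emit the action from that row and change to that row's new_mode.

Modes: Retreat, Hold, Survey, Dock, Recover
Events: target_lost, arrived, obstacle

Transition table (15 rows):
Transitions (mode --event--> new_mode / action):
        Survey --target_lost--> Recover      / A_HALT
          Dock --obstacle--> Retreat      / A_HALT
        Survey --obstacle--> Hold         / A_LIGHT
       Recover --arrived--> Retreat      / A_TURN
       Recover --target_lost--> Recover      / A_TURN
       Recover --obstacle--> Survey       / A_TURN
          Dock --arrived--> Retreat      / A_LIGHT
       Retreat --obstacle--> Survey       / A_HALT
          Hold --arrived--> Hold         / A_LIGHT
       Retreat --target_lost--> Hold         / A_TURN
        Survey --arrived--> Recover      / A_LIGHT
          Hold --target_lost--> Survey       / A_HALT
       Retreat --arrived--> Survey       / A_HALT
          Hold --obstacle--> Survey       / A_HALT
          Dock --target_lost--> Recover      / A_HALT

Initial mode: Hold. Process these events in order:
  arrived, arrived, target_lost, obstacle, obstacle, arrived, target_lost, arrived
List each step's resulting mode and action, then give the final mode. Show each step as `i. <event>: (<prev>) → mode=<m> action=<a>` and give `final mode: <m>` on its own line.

final mode: Retreat

1. arrived: (Hold) → mode=Hold action=A_LIGHT
2. arrived: (Hold) → mode=Hold action=A_LIGHT
3. target_lost: (Hold) → mode=Survey action=A_HALT
4. obstacle: (Survey) → mode=Hold action=A_LIGHT
5. obstacle: (Hold) → mode=Survey action=A_HALT
6. arrived: (Survey) → mode=Recover action=A_LIGHT
7. target_lost: (Recover) → mode=Recover action=A_TURN
8. arrived: (Recover) → mode=Retreat action=A_TURN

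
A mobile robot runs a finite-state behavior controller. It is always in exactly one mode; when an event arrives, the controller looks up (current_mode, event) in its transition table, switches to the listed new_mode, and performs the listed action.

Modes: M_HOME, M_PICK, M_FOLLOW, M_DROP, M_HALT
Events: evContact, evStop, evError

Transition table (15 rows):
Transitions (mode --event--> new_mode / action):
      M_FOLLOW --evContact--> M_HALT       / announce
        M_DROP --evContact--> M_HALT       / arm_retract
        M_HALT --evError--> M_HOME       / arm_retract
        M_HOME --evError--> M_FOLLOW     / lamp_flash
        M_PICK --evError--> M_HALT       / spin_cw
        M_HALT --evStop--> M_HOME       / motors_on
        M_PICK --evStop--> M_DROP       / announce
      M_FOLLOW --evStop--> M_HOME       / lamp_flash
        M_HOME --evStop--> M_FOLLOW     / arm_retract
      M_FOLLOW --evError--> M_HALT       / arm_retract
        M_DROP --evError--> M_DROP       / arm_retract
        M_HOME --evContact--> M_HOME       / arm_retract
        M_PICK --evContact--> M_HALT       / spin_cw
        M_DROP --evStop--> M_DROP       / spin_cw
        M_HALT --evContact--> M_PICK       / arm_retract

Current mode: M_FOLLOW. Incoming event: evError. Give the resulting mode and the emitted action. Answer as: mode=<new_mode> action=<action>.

mode=M_HALT action=arm_retract

current mode = M_FOLLOW; filter table to that mode:
  (M_FOLLOW, evContact) → (M_HALT, announce)
  (M_FOLLOW, evStop) → (M_HOME, lamp_flash)
  (M_FOLLOW, evError) → (M_HALT, arm_retract)  ← event matches
event = evError selects (M_HALT, arm_retract)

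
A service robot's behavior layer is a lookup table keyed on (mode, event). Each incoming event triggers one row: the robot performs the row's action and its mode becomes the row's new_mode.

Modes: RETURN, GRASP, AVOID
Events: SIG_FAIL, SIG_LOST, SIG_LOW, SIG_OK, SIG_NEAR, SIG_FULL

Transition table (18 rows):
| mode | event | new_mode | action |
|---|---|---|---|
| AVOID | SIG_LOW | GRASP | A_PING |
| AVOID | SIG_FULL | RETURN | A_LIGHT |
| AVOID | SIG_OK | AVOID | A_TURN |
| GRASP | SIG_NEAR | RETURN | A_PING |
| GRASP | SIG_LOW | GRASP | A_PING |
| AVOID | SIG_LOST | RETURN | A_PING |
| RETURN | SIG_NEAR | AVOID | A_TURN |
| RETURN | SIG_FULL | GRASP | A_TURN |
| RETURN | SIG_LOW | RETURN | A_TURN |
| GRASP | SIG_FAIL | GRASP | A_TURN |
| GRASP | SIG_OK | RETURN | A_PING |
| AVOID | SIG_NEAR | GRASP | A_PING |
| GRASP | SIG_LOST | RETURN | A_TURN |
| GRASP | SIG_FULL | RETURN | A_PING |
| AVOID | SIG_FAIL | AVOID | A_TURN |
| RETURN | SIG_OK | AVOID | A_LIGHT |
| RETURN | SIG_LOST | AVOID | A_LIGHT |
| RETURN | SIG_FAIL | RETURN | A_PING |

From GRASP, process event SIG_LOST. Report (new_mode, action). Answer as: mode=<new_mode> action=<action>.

mode=RETURN action=A_TURN

current mode = GRASP; filter table to that mode:
  (GRASP, SIG_NEAR) → (RETURN, A_PING)
  (GRASP, SIG_LOW) → (GRASP, A_PING)
  (GRASP, SIG_FAIL) → (GRASP, A_TURN)
  (GRASP, SIG_OK) → (RETURN, A_PING)
  (GRASP, SIG_LOST) → (RETURN, A_TURN)  ← event matches
  (GRASP, SIG_FULL) → (RETURN, A_PING)
event = SIG_LOST selects (RETURN, A_TURN)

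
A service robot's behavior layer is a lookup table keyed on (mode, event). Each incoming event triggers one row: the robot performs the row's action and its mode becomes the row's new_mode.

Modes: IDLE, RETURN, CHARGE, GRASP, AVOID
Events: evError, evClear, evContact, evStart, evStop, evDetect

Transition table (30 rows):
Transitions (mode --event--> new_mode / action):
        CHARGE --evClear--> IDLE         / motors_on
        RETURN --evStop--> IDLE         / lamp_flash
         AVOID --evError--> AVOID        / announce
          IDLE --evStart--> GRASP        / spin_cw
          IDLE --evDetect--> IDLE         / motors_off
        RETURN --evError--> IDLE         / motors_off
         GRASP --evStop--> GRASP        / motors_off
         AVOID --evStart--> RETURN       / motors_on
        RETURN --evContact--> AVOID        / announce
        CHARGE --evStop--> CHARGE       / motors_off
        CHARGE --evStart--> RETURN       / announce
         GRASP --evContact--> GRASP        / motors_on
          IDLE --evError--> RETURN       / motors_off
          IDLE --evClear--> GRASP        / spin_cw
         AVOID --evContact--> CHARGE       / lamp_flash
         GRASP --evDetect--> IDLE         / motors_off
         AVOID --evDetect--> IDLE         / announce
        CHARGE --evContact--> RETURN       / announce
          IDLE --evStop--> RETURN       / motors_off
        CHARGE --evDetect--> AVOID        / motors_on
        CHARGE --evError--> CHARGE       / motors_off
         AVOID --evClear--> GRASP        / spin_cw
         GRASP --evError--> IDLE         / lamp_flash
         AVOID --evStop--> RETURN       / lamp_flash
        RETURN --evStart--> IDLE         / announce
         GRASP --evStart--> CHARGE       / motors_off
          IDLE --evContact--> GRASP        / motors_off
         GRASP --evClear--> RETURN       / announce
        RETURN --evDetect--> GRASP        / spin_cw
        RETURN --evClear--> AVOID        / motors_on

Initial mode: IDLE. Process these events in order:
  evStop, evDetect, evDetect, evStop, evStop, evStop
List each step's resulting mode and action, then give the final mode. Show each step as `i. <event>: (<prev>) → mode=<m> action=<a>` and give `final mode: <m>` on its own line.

final mode: RETURN

1. evStop: (IDLE) → mode=RETURN action=motors_off
2. evDetect: (RETURN) → mode=GRASP action=spin_cw
3. evDetect: (GRASP) → mode=IDLE action=motors_off
4. evStop: (IDLE) → mode=RETURN action=motors_off
5. evStop: (RETURN) → mode=IDLE action=lamp_flash
6. evStop: (IDLE) → mode=RETURN action=motors_off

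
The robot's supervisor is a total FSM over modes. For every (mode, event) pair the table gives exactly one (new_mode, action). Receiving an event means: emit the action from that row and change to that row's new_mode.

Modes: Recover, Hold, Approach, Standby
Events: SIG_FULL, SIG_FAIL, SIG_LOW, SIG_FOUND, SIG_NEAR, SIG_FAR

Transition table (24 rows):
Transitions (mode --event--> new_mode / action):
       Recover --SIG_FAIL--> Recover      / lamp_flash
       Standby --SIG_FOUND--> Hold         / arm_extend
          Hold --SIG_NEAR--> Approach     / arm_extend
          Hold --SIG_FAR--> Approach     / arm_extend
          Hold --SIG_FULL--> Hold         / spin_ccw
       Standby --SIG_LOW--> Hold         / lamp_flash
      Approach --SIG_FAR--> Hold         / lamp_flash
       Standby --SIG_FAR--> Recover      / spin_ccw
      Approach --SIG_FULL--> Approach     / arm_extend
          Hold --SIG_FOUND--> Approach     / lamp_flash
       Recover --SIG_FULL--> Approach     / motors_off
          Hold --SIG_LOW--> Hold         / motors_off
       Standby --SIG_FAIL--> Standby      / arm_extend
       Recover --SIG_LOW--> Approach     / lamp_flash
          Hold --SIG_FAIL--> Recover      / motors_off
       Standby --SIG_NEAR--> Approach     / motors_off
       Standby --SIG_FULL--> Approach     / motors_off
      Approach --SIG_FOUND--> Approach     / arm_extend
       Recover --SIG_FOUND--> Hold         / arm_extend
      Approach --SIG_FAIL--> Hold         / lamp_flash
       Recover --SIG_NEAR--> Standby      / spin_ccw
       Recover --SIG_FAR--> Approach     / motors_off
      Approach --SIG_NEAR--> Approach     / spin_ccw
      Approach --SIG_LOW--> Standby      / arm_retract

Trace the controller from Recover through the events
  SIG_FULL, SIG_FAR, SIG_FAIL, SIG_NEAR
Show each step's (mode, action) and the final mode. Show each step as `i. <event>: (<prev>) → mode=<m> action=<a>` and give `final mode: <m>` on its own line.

1. SIG_FULL: (Recover) → mode=Approach action=motors_off
2. SIG_FAR: (Approach) → mode=Hold action=lamp_flash
3. SIG_FAIL: (Hold) → mode=Recover action=motors_off
4. SIG_NEAR: (Recover) → mode=Standby action=spin_ccw

final mode: Standby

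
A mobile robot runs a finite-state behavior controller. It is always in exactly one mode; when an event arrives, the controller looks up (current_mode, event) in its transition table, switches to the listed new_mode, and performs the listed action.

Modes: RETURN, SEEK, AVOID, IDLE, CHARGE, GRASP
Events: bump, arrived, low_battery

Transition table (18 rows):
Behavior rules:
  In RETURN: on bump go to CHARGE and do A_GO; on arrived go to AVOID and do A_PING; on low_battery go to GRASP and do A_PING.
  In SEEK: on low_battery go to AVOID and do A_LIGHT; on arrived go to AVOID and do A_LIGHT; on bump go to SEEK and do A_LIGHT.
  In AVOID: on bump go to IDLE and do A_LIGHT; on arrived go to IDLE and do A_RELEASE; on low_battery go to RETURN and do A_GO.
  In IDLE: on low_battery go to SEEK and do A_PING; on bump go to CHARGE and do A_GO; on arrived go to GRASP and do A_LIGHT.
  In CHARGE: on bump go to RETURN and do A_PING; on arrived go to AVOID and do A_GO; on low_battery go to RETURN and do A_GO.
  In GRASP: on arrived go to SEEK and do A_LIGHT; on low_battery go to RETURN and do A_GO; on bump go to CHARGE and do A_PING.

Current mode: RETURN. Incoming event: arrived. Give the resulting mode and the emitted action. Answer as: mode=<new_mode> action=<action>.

mode=AVOID action=A_PING

current mode = RETURN; filter table to that mode:
  (RETURN, bump) → (CHARGE, A_GO)
  (RETURN, arrived) → (AVOID, A_PING)  ← event matches
  (RETURN, low_battery) → (GRASP, A_PING)
event = arrived selects (AVOID, A_PING)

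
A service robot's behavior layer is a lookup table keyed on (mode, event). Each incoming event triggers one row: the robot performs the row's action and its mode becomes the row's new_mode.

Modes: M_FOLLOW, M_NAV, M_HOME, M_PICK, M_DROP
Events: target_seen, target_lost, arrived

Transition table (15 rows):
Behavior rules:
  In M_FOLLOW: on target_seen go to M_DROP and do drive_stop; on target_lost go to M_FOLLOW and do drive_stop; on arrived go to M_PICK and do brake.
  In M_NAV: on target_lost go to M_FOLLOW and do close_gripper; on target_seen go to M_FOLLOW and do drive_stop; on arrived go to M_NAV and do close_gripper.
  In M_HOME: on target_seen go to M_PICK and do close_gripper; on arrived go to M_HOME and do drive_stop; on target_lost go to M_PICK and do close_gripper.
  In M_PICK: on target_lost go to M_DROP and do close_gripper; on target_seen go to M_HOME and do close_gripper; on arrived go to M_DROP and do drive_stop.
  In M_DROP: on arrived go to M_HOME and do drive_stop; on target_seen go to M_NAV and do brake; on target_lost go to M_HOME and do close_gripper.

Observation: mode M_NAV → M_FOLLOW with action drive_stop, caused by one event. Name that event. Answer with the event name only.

target_seen

try target_seen: (M_NAV, target_seen) → (M_FOLLOW, drive_stop)  ← matches
try target_lost: (M_NAV, target_lost) → (M_FOLLOW, close_gripper)
try arrived: (M_NAV, arrived) → (M_NAV, close_gripper)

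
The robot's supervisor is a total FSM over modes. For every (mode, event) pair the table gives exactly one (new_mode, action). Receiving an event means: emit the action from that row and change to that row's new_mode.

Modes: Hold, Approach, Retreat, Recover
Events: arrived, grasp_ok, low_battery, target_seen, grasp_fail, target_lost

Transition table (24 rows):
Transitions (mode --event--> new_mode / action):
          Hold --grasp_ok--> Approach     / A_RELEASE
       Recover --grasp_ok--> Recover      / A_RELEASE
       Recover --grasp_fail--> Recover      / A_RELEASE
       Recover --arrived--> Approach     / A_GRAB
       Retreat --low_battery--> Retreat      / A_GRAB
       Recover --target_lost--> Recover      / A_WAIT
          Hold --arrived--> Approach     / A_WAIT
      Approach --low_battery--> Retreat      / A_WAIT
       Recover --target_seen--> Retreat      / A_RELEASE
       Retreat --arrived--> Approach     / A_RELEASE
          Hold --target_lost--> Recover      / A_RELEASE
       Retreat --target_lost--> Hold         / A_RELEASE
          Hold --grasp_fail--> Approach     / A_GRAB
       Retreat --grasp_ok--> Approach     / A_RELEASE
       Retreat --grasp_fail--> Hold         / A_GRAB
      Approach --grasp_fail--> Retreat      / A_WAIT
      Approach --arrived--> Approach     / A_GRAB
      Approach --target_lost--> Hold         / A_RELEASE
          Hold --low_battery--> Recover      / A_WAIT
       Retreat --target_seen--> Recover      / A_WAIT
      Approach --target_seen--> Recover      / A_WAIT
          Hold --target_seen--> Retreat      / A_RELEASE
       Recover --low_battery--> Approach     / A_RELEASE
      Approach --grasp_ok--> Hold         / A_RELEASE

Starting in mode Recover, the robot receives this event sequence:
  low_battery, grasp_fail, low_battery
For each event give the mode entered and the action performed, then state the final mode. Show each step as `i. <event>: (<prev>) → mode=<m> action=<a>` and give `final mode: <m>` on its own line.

1. low_battery: (Recover) → mode=Approach action=A_RELEASE
2. grasp_fail: (Approach) → mode=Retreat action=A_WAIT
3. low_battery: (Retreat) → mode=Retreat action=A_GRAB

final mode: Retreat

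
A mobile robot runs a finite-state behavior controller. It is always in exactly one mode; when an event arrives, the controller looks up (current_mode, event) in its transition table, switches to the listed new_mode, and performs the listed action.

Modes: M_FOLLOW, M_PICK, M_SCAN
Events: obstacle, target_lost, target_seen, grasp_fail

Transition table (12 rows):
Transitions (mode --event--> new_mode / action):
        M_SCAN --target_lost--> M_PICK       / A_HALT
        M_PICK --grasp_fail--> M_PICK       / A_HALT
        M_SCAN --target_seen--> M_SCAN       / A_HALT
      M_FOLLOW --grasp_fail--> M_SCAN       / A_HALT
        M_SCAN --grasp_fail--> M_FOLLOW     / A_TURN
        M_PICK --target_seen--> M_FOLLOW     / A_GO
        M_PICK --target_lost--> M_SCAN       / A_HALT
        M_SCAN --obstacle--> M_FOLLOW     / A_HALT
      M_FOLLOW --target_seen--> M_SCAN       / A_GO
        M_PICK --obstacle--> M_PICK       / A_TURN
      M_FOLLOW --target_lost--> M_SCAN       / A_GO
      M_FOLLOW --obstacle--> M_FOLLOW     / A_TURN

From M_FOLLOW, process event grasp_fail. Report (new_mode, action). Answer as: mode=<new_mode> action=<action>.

mode=M_SCAN action=A_HALT

current mode = M_FOLLOW; filter table to that mode:
  (M_FOLLOW, grasp_fail) → (M_SCAN, A_HALT)  ← event matches
  (M_FOLLOW, target_seen) → (M_SCAN, A_GO)
  (M_FOLLOW, target_lost) → (M_SCAN, A_GO)
  (M_FOLLOW, obstacle) → (M_FOLLOW, A_TURN)
event = grasp_fail selects (M_SCAN, A_HALT)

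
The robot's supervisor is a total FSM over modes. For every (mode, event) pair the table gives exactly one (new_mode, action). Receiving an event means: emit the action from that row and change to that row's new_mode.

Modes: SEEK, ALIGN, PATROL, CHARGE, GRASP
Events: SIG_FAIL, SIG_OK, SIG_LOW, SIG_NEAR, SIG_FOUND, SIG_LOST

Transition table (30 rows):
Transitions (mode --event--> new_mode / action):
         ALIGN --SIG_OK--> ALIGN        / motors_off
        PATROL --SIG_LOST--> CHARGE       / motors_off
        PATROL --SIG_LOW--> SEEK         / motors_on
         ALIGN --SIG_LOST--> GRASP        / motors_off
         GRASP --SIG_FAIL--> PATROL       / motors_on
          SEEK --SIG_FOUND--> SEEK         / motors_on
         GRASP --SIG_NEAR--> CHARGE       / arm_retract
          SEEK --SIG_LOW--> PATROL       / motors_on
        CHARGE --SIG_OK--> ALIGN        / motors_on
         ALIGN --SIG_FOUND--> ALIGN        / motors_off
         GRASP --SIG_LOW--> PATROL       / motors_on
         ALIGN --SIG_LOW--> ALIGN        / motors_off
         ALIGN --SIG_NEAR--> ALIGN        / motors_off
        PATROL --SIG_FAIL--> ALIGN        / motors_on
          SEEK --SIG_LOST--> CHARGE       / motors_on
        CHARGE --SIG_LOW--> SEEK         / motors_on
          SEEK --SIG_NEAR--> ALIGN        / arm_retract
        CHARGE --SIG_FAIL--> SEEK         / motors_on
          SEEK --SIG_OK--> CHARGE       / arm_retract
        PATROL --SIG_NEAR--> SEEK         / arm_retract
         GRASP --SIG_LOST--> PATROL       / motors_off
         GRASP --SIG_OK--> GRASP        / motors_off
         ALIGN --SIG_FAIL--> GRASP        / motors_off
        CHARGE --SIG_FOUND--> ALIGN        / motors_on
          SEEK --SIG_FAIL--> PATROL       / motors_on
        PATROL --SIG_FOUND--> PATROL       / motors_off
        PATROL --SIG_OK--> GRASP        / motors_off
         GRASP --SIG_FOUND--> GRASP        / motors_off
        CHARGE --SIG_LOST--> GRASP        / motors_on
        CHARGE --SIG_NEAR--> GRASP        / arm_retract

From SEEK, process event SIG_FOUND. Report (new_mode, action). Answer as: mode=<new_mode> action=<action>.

current mode = SEEK; filter table to that mode:
  (SEEK, SIG_FOUND) → (SEEK, motors_on)  ← event matches
  (SEEK, SIG_LOW) → (PATROL, motors_on)
  (SEEK, SIG_LOST) → (CHARGE, motors_on)
  (SEEK, SIG_NEAR) → (ALIGN, arm_retract)
  (SEEK, SIG_OK) → (CHARGE, arm_retract)
  (SEEK, SIG_FAIL) → (PATROL, motors_on)
event = SIG_FOUND selects (SEEK, motors_on)

mode=SEEK action=motors_on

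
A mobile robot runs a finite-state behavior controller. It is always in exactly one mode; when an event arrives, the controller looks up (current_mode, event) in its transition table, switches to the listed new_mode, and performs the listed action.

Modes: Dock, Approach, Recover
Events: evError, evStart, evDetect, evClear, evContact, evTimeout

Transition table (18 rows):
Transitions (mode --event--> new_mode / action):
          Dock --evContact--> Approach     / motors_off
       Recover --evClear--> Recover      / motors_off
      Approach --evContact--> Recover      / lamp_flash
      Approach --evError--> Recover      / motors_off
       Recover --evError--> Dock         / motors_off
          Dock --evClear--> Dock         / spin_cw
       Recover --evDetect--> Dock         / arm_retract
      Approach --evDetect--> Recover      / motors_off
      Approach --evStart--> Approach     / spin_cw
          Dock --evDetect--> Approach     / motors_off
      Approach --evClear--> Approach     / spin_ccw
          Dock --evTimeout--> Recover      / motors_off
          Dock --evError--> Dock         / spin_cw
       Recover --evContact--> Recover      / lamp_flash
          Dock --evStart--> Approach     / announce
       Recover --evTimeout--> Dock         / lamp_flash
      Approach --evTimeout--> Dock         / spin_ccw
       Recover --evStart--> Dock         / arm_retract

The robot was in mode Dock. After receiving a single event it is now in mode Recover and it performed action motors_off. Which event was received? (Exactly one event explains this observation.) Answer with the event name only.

evTimeout

try evError: (Dock, evError) → (Dock, spin_cw)
try evStart: (Dock, evStart) → (Approach, announce)
try evDetect: (Dock, evDetect) → (Approach, motors_off)
try evClear: (Dock, evClear) → (Dock, spin_cw)
try evContact: (Dock, evContact) → (Approach, motors_off)
try evTimeout: (Dock, evTimeout) → (Recover, motors_off)  ← matches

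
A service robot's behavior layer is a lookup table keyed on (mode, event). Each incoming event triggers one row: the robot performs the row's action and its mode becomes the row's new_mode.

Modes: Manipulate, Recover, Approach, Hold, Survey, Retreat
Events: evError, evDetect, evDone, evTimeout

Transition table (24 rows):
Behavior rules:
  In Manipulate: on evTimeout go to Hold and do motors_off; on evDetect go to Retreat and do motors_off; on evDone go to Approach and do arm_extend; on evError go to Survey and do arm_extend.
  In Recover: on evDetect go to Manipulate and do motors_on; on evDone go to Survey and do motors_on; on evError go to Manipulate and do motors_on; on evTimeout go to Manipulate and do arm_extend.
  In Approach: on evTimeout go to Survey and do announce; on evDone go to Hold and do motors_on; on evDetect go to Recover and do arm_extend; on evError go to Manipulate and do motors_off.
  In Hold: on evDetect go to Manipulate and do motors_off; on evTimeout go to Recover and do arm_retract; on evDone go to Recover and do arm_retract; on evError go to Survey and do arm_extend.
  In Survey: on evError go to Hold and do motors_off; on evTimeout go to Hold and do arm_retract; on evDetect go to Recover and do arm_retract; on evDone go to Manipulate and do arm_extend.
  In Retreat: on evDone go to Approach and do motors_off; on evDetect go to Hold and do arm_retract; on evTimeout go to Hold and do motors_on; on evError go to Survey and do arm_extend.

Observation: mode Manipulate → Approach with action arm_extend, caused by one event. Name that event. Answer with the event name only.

evDone

try evError: (Manipulate, evError) → (Survey, arm_extend)
try evDetect: (Manipulate, evDetect) → (Retreat, motors_off)
try evDone: (Manipulate, evDone) → (Approach, arm_extend)  ← matches
try evTimeout: (Manipulate, evTimeout) → (Hold, motors_off)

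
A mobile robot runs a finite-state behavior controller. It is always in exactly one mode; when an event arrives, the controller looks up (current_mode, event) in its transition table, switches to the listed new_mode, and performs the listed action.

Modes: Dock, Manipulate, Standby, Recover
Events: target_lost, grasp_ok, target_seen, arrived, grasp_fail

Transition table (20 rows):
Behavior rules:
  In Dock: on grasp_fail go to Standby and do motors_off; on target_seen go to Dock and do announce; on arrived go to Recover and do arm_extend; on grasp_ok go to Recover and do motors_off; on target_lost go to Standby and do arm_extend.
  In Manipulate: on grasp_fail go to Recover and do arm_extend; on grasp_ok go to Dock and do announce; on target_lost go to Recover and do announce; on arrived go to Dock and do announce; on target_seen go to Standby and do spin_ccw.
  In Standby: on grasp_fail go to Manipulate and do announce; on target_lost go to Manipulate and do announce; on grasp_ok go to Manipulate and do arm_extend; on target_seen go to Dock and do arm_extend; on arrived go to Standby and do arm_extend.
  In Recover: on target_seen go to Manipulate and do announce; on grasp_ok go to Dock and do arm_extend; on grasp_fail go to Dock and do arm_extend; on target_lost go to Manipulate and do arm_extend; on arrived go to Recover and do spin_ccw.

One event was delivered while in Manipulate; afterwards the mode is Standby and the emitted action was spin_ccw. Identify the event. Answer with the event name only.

target_seen

try target_lost: (Manipulate, target_lost) → (Recover, announce)
try grasp_ok: (Manipulate, grasp_ok) → (Dock, announce)
try target_seen: (Manipulate, target_seen) → (Standby, spin_ccw)  ← matches
try arrived: (Manipulate, arrived) → (Dock, announce)
try grasp_fail: (Manipulate, grasp_fail) → (Recover, arm_extend)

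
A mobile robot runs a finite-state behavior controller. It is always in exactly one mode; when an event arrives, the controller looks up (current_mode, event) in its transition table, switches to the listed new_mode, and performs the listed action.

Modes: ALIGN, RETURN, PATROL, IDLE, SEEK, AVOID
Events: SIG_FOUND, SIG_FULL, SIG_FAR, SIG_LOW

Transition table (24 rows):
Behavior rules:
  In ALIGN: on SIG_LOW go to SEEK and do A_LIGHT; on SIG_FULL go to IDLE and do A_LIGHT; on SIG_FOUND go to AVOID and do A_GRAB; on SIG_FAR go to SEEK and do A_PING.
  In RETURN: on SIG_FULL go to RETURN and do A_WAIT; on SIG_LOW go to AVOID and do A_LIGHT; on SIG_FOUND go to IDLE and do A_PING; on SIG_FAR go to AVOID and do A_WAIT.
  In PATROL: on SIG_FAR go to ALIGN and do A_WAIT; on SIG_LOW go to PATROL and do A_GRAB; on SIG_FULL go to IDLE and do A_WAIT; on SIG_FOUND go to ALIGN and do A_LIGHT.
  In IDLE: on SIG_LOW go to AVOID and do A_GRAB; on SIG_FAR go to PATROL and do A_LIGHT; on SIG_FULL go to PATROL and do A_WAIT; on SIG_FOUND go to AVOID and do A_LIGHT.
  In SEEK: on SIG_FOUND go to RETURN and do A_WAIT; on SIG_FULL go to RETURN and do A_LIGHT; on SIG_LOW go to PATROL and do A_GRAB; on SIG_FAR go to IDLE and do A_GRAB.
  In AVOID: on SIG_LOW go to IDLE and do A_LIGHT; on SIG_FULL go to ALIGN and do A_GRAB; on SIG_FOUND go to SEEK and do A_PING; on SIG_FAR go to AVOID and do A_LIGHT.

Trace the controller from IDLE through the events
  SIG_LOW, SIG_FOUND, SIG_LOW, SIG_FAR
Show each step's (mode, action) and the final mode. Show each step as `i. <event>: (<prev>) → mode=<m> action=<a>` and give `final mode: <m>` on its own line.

1. SIG_LOW: (IDLE) → mode=AVOID action=A_GRAB
2. SIG_FOUND: (AVOID) → mode=SEEK action=A_PING
3. SIG_LOW: (SEEK) → mode=PATROL action=A_GRAB
4. SIG_FAR: (PATROL) → mode=ALIGN action=A_WAIT

final mode: ALIGN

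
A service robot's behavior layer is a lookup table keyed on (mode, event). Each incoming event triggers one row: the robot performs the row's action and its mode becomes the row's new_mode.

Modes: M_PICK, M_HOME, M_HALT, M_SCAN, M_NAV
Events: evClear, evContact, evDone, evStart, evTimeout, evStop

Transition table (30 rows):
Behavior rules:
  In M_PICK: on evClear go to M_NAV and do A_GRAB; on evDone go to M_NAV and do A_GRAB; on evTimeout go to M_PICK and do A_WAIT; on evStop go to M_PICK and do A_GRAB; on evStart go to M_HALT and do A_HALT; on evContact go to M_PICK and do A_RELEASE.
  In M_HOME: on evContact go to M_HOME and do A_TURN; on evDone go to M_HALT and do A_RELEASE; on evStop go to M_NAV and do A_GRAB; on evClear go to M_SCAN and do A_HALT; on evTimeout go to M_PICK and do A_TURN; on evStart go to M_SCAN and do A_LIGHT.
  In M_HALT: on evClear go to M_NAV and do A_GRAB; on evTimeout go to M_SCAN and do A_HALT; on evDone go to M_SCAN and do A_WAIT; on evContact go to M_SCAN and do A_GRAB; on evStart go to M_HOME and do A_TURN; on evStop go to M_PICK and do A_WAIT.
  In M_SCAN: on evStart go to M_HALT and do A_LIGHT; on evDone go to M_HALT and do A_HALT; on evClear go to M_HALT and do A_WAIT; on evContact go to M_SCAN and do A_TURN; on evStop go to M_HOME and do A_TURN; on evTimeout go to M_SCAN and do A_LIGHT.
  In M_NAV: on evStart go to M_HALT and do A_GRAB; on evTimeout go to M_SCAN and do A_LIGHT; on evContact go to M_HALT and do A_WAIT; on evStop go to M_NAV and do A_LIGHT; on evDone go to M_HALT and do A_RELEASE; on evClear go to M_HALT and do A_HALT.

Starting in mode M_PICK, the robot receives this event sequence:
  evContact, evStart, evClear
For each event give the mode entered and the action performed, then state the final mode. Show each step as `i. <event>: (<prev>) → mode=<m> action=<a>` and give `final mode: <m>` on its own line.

final mode: M_NAV

1. evContact: (M_PICK) → mode=M_PICK action=A_RELEASE
2. evStart: (M_PICK) → mode=M_HALT action=A_HALT
3. evClear: (M_HALT) → mode=M_NAV action=A_GRAB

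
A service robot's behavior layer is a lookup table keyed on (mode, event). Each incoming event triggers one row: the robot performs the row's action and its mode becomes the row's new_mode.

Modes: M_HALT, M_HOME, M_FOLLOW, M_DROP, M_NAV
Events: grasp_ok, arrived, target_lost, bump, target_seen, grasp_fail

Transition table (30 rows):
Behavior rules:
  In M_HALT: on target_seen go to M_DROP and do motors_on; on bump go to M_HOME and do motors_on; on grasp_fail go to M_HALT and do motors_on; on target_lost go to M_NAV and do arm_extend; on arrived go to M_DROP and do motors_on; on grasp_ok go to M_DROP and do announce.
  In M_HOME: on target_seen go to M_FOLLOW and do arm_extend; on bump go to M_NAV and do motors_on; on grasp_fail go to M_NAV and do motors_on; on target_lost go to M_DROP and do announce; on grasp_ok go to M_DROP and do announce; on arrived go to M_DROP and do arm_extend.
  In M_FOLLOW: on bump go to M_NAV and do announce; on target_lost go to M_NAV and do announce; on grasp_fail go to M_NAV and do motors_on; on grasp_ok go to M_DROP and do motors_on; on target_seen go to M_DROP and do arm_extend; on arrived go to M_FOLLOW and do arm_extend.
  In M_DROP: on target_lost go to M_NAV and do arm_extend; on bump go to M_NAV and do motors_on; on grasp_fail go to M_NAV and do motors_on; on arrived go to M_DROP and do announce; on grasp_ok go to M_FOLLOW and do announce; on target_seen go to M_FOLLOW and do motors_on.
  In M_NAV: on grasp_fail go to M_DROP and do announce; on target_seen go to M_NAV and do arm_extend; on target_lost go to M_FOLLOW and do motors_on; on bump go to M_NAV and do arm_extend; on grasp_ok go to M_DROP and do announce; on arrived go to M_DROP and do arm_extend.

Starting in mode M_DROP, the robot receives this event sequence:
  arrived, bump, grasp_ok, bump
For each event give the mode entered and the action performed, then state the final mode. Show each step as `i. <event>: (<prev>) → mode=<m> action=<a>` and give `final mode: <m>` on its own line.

final mode: M_NAV

1. arrived: (M_DROP) → mode=M_DROP action=announce
2. bump: (M_DROP) → mode=M_NAV action=motors_on
3. grasp_ok: (M_NAV) → mode=M_DROP action=announce
4. bump: (M_DROP) → mode=M_NAV action=motors_on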